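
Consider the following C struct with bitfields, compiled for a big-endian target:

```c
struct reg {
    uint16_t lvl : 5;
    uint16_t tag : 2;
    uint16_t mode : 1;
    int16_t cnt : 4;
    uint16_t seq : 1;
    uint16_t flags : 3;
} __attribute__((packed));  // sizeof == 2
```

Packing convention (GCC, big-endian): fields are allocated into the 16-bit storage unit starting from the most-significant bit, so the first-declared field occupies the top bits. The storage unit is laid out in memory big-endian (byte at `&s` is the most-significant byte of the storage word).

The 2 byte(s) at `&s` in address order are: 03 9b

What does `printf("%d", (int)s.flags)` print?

3

[0]=0x03 [1]=0x9b (big-endian) → word 0x039b
lvl [11+:5] = (word>>11) & 0x1f = 0
tag [9+:2] = (word>>9) & 0x3 = 1
mode [8+:1] = (word>>8) & 0x1 = 1
cnt [4+:4] = (word>>4) & 0xf = 9
seq [3+:1] = (word>>3) & 0x1 = 1
flags [0+:3] = (word>>0) & 0x7 = 3  ←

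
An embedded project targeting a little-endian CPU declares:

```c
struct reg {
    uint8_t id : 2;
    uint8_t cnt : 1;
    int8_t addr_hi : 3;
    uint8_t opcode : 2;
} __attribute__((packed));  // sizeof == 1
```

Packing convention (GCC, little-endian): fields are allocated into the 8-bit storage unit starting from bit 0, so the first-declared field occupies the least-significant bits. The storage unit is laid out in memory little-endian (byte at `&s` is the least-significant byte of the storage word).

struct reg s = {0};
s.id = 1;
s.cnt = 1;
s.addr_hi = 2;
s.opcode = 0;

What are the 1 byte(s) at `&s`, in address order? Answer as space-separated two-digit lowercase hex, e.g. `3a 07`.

15

[0+:2] id=1 & 0x3 = 0x1; word=0x01
[2+:1] cnt=1 & 0x1 = 0x1; word=0x05
[3+:3] addr_hi=2 & 0x7 = 0x2; word=0x15
[6+:2] opcode=0 & 0x3 = 0x0; word=0x15
word = 0x15 → little-endian bytes:
  [0]=0x15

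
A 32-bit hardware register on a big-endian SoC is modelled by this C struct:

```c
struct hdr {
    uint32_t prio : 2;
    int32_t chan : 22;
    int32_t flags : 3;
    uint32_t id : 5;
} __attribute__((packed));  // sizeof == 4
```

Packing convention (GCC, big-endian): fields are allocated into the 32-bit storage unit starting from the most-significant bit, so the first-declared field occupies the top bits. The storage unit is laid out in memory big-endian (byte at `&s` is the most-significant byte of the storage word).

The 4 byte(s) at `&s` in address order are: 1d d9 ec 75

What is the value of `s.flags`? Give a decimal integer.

3

[0]=0x1d [1]=0xd9 [2]=0xec [3]=0x75 (big-endian) → word 0x1dd9ec75
prio:2 @ bit 30 → (0x1dd9ec75>>30)&0x3 = 0x0
chan:22 @ bit 8 → (0x1dd9ec75>>8)&0x3fffff = 0x1dd9ec
flags:3 @ bit 5 → (0x1dd9ec75>>5)&0x7 = 0x3  ←
id:5 @ bit 0 → (0x1dd9ec75>>0)&0x1f = 0x15
flags signed 3b, MSB=0: value = 3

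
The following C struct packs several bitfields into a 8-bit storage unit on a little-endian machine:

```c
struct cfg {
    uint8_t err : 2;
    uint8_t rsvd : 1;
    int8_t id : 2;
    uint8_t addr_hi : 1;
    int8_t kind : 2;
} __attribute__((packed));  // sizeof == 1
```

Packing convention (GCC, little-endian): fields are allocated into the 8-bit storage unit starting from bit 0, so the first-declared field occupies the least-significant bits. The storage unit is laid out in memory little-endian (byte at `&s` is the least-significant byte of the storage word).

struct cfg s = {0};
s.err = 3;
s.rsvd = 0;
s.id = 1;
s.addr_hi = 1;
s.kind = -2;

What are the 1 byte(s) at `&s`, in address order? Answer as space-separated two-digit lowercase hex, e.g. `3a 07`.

ab

err:2 = 3 → 0x3 << 0 → word 0x03
rsvd:1 = 0 → 0x0 << 2 → word 0x03
id:2 = 1 → 0x1 << 3 → word 0x0b
addr_hi:1 = 1 → 0x1 << 5 → word 0x2b
kind:2 = -2 → 0x2 << 6 → word 0xab
word = 0xab → little-endian bytes:
  [0]=0xab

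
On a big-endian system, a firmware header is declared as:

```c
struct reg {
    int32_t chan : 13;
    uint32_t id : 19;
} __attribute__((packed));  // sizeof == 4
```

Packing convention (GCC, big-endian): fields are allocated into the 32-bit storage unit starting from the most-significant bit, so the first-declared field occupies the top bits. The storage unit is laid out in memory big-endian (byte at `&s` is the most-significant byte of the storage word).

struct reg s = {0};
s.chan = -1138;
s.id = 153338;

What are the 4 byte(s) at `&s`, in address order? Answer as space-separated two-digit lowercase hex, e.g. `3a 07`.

chan:13 = -1138 → 0x1b8e << 19 → word 0xdc700000
id:19 = 153338 → 0x256fa << 0 → word 0xdc7256fa
word = 0xdc7256fa → big-endian bytes:
  [0]=0xdc  [1]=0x72  [2]=0x56  [3]=0xfa

dc 72 56 fa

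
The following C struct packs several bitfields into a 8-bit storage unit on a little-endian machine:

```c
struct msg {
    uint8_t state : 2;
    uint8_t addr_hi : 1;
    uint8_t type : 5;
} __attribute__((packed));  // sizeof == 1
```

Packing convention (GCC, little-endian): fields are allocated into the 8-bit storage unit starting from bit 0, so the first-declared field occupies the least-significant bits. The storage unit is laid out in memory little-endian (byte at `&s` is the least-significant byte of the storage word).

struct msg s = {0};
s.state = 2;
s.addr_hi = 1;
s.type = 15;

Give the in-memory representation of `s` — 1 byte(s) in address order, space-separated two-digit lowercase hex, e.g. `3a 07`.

7e

state (2b) val=2 bits=0x2 at bit 0: 0x02
addr_hi (1b) val=1 bits=0x1 at bit 2: 0x06
type (5b) val=15 bits=0xf at bit 3: 0x7e
word = 0x7e → little-endian bytes:
  [0]=0x7e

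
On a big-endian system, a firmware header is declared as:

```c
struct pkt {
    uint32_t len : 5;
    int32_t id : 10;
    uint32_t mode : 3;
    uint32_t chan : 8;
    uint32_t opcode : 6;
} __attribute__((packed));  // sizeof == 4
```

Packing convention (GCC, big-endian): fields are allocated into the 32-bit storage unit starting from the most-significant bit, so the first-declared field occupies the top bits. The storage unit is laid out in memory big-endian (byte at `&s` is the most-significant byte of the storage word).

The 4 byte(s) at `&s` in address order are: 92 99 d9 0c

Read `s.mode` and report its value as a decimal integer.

[0]=0x92 [1]=0x99 [2]=0xd9 [3]=0x0c (big-endian) → word 0x9299d90c
len [27+:5] = (word>>27) & 0x1f = 18
id [17+:10] = (word>>17) & 0x3ff = 332
mode [14+:3] = (word>>14) & 0x7 = 7  ←
chan [6+:8] = (word>>6) & 0xff = 100
opcode [0+:6] = (word>>0) & 0x3f = 12

7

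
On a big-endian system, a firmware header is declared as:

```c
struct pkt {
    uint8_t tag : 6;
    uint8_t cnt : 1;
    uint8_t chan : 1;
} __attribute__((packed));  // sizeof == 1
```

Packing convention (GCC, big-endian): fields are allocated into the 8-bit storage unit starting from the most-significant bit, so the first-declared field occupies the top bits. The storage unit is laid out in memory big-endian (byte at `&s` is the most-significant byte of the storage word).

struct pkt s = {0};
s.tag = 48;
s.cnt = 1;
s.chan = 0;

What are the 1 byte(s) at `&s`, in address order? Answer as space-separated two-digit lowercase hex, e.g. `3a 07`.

c2

tag:6 = 48 → 0x30 << 2 → word 0xc0
cnt:1 = 1 → 0x1 << 1 → word 0xc2
chan:1 = 0 → 0x0 << 0 → word 0xc2
word = 0xc2 → big-endian bytes:
  [0]=0xc2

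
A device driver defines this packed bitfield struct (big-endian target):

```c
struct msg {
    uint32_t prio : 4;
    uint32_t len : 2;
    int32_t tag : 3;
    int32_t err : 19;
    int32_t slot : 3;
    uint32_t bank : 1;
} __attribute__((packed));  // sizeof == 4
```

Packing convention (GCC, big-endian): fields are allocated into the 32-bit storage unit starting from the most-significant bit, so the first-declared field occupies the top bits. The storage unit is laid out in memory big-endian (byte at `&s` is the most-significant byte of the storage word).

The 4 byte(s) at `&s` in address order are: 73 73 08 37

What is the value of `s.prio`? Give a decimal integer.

[0]=0x73 [1]=0x73 [2]=0x08 [3]=0x37 (big-endian) → word 0x73730837
prio [28+:4] = (word>>28) & 0xf = 7  ←
len [26+:2] = (word>>26) & 0x3 = 0
tag [23+:3] = (word>>23) & 0x7 = 6
err [4+:19] = (word>>4) & 0x7ffff = 471171
slot [1+:3] = (word>>1) & 0x7 = 3
bank [0+:1] = (word>>0) & 0x1 = 1

7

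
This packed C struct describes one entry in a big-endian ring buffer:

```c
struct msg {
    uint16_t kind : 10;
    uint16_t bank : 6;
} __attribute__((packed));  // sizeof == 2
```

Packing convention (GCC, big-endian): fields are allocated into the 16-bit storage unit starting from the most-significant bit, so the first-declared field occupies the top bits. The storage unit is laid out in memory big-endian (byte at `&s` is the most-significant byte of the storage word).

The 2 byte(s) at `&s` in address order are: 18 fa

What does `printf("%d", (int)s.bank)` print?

[0]=0x18 [1]=0xfa (big-endian) → word 0x18fa
kind:10 @ bit 6 → (0x18fa>>6)&0x3ff = 0x63
bank:6 @ bit 0 → (0x18fa>>0)&0x3f = 0x3a  ←

58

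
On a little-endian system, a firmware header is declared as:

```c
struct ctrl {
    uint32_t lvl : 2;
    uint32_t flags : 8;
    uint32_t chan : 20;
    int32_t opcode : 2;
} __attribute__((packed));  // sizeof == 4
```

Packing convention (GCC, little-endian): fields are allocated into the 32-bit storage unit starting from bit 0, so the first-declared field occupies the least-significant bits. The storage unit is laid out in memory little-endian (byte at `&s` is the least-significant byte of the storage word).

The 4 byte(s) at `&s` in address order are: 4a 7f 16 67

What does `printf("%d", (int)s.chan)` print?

640415

[0]=0x4a [1]=0x7f [2]=0x16 [3]=0x67 (little-endian) → word 0x67167f4a
lvl:2 @ bit 0 → (0x67167f4a>>0)&0x3 = 0x2
flags:8 @ bit 2 → (0x67167f4a>>2)&0xff = 0xd2
chan:20 @ bit 10 → (0x67167f4a>>10)&0xfffff = 0x9c59f  ←
opcode:2 @ bit 30 → (0x67167f4a>>30)&0x3 = 0x1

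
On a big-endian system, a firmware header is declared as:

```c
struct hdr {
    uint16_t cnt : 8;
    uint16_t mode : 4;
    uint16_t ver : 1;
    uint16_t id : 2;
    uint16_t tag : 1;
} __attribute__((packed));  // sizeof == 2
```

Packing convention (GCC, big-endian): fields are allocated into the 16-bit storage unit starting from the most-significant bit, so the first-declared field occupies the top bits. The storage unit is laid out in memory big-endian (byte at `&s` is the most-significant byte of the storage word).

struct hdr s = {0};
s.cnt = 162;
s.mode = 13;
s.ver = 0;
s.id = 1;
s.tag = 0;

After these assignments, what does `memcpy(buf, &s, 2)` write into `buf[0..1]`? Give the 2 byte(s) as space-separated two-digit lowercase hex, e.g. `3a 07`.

[8+:8] cnt=162 & 0xff = 0xa2; word=0xa200
[4+:4] mode=13 & 0xf = 0xd; word=0xa2d0
[3+:1] ver=0 & 0x1 = 0x0; word=0xa2d0
[1+:2] id=1 & 0x3 = 0x1; word=0xa2d2
[0+:1] tag=0 & 0x1 = 0x0; word=0xa2d2
word = 0xa2d2 → big-endian bytes:
  [0]=0xa2  [1]=0xd2

a2 d2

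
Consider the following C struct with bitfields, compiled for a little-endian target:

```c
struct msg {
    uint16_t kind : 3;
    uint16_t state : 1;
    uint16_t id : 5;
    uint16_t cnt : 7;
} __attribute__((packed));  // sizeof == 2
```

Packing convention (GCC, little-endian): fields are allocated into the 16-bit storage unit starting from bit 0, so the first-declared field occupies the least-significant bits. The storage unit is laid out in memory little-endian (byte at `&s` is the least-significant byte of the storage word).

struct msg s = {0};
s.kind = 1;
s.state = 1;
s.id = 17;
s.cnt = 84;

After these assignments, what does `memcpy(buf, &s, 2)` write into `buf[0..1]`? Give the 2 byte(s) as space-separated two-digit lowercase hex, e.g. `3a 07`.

19 a9

[0+:3] kind=1 & 0x7 = 0x1; word=0x0001
[3+:1] state=1 & 0x1 = 0x1; word=0x0009
[4+:5] id=17 & 0x1f = 0x11; word=0x0119
[9+:7] cnt=84 & 0x7f = 0x54; word=0xa919
word = 0xa919 → little-endian bytes:
  [0]=0x19  [1]=0xa9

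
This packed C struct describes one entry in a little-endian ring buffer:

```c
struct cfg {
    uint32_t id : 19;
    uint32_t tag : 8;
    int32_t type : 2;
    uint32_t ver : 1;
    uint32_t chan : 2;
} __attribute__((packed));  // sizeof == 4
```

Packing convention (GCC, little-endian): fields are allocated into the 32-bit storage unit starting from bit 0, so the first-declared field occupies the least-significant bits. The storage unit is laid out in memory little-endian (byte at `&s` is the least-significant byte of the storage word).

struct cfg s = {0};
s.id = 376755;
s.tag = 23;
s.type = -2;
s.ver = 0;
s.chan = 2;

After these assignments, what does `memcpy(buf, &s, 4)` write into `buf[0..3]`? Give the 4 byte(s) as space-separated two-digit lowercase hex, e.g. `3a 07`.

b3 bf bd 90

id:19 = 376755 → 0x5bfb3 << 0 → word 0x0005bfb3
tag:8 = 23 → 0x17 << 19 → word 0x00bdbfb3
type:2 = -2 → 0x2 << 27 → word 0x10bdbfb3
ver:1 = 0 → 0x0 << 29 → word 0x10bdbfb3
chan:2 = 2 → 0x2 << 30 → word 0x90bdbfb3
word = 0x90bdbfb3 → little-endian bytes:
  [0]=0xb3  [1]=0xbf  [2]=0xbd  [3]=0x90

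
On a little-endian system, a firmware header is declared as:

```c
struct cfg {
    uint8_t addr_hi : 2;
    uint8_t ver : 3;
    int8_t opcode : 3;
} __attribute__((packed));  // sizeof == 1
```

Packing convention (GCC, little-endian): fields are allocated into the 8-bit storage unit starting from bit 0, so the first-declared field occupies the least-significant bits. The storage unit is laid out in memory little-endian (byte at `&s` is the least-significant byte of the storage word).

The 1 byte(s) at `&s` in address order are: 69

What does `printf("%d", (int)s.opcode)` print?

[0]=0x69 (little-endian) → word 0x69
addr_hi [0+:2] = (word>>0) & 0x3 = 1
ver [2+:3] = (word>>2) & 0x7 = 2
opcode [5+:3] = (word>>5) & 0x7 = 3  ←
opcode signed 3b, MSB=0: value = 3

3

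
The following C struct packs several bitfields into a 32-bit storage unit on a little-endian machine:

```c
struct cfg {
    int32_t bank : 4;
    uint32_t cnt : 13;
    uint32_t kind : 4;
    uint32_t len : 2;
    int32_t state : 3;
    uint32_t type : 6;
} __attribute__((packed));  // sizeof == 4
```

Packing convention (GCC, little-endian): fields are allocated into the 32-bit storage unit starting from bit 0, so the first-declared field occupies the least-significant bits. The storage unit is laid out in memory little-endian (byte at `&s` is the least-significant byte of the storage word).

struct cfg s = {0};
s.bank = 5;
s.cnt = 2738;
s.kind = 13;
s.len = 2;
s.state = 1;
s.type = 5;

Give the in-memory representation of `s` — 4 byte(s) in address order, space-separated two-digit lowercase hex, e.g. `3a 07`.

25 ab da 14

bank (4b) val=5 bits=0x5 at bit 0: 0x00000005
cnt (13b) val=2738 bits=0xab2 at bit 4: 0x0000ab25
kind (4b) val=13 bits=0xd at bit 17: 0x001aab25
len (2b) val=2 bits=0x2 at bit 21: 0x005aab25
state (3b) val=1 bits=0x1 at bit 23: 0x00daab25
type (6b) val=5 bits=0x5 at bit 26: 0x14daab25
word = 0x14daab25 → little-endian bytes:
  [0]=0x25  [1]=0xab  [2]=0xda  [3]=0x14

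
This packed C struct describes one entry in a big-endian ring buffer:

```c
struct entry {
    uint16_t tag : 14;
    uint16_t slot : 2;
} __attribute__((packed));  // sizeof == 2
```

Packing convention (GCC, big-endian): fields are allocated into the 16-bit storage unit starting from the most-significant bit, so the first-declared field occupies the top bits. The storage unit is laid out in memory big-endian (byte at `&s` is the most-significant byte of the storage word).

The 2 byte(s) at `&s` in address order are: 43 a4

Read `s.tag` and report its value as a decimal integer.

4329

[0]=0x43 [1]=0xa4 (big-endian) → word 0x43a4
tag:14 @ bit 2 → (0x43a4>>2)&0x3fff = 0x10e9  ←
slot:2 @ bit 0 → (0x43a4>>0)&0x3 = 0x0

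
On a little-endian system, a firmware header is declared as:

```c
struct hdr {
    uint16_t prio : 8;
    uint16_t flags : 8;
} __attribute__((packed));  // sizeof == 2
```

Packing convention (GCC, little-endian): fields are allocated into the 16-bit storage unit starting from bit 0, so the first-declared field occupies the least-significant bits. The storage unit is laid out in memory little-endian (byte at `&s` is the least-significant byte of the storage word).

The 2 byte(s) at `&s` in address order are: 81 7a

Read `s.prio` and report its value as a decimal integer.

[0]=0x81 [1]=0x7a (little-endian) → word 0x7a81
prio:8 @ bit 0 → (0x7a81>>0)&0xff = 0x81  ←
flags:8 @ bit 8 → (0x7a81>>8)&0xff = 0x7a

129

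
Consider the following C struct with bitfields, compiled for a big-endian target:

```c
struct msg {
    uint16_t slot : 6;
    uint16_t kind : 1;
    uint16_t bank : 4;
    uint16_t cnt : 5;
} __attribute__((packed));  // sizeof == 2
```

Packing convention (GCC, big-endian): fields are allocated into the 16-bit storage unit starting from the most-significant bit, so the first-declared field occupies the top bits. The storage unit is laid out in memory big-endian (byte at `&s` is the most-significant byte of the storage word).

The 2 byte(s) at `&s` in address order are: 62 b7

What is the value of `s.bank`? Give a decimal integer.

[0]=0x62 [1]=0xb7 (big-endian) → word 0x62b7
slot:6 @ bit 10 → (0x62b7>>10)&0x3f = 0x18
kind:1 @ bit 9 → (0x62b7>>9)&0x1 = 0x1
bank:4 @ bit 5 → (0x62b7>>5)&0xf = 0x5  ←
cnt:5 @ bit 0 → (0x62b7>>0)&0x1f = 0x17

5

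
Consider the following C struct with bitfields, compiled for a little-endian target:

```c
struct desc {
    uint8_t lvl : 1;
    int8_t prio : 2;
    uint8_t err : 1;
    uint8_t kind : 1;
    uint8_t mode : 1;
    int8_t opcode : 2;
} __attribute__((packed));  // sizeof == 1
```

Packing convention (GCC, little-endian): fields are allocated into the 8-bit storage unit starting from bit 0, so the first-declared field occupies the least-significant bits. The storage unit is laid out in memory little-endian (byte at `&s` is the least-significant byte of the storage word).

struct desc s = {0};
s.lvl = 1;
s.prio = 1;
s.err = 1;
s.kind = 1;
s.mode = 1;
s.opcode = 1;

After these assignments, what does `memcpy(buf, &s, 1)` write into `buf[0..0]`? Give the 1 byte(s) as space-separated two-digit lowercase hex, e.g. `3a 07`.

7b

lvl (1b) val=1 bits=0x1 at bit 0: 0x01
prio (2b) val=1 bits=0x1 at bit 1: 0x03
err (1b) val=1 bits=0x1 at bit 3: 0x0b
kind (1b) val=1 bits=0x1 at bit 4: 0x1b
mode (1b) val=1 bits=0x1 at bit 5: 0x3b
opcode (2b) val=1 bits=0x1 at bit 6: 0x7b
word = 0x7b → little-endian bytes:
  [0]=0x7b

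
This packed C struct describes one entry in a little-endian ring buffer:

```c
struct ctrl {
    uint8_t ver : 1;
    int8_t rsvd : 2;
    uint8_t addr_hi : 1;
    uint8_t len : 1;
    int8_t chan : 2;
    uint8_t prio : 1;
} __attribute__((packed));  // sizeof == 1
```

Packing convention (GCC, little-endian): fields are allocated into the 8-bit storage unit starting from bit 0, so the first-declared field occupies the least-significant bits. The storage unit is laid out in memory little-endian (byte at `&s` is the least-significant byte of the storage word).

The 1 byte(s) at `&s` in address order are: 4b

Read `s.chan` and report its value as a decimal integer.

-2

[0]=0x4b (little-endian) → word 0x4b
ver [0+:1] = (word>>0) & 0x1 = 1
rsvd [1+:2] = (word>>1) & 0x3 = 1
addr_hi [3+:1] = (word>>3) & 0x1 = 1
len [4+:1] = (word>>4) & 0x1 = 0
chan [5+:2] = (word>>5) & 0x3 = 2  ←
prio [7+:1] = (word>>7) & 0x1 = 0
chan signed 2b, MSB=1: 2 - 4 = -2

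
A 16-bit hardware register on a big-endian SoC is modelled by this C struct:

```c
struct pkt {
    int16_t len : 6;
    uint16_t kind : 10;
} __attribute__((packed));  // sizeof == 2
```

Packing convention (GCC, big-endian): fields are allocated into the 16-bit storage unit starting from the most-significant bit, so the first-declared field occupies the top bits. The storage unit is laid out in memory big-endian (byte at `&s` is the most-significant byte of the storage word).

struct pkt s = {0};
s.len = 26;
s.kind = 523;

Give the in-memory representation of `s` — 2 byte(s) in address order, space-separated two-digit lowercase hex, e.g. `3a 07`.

6a 0b

len (6b) val=26 bits=0x1a at bit 10: 0x6800
kind (10b) val=523 bits=0x20b at bit 0: 0x6a0b
word = 0x6a0b → big-endian bytes:
  [0]=0x6a  [1]=0x0b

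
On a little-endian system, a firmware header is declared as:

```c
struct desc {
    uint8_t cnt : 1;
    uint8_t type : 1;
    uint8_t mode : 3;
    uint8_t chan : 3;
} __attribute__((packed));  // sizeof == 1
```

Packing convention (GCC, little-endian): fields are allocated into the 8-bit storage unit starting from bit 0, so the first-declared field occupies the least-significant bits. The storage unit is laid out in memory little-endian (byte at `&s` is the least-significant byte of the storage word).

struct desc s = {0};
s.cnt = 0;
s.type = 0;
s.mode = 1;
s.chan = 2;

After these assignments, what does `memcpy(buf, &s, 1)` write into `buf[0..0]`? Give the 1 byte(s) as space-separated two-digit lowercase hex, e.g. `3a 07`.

cnt (1b) val=0 bits=0x0 at bit 0: 0x00
type (1b) val=0 bits=0x0 at bit 1: 0x00
mode (3b) val=1 bits=0x1 at bit 2: 0x04
chan (3b) val=2 bits=0x2 at bit 5: 0x44
word = 0x44 → little-endian bytes:
  [0]=0x44

44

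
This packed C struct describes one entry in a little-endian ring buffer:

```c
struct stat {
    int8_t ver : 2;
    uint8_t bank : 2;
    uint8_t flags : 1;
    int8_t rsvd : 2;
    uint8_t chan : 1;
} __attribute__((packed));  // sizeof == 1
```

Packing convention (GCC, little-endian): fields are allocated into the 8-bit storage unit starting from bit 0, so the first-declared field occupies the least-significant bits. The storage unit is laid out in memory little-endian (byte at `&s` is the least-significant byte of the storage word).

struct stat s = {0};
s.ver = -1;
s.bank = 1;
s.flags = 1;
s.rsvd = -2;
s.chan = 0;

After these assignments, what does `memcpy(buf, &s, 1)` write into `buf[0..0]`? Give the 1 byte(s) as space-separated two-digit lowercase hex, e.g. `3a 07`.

57

ver (2b) val=-1 bits=0x3 at bit 0: 0x03
bank (2b) val=1 bits=0x1 at bit 2: 0x07
flags (1b) val=1 bits=0x1 at bit 4: 0x17
rsvd (2b) val=-2 bits=0x2 at bit 5: 0x57
chan (1b) val=0 bits=0x0 at bit 7: 0x57
word = 0x57 → little-endian bytes:
  [0]=0x57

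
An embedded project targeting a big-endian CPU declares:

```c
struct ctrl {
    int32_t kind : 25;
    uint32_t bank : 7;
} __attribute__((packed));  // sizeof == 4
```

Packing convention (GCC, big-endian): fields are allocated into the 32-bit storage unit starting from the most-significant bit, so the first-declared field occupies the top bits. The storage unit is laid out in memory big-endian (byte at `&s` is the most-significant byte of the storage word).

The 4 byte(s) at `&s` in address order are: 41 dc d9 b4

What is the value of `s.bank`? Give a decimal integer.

52

[0]=0x41 [1]=0xdc [2]=0xd9 [3]=0xb4 (big-endian) → word 0x41dcd9b4
kind:25 @ bit 7 → (0x41dcd9b4>>7)&0x1ffffff = 0x83b9b3
bank:7 @ bit 0 → (0x41dcd9b4>>0)&0x7f = 0x34  ←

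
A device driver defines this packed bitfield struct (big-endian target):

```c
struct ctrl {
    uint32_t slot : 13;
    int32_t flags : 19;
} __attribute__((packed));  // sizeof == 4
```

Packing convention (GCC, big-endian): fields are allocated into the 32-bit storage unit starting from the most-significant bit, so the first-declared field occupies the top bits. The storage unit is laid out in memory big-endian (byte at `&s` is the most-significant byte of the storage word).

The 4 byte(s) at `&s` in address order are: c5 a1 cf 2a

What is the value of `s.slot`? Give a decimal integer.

[0]=0xc5 [1]=0xa1 [2]=0xcf [3]=0x2a (big-endian) → word 0xc5a1cf2a
slot:13 @ bit 19 → (0xc5a1cf2a>>19)&0x1fff = 0x18b4  ←
flags:19 @ bit 0 → (0xc5a1cf2a>>0)&0x7ffff = 0x1cf2a

6324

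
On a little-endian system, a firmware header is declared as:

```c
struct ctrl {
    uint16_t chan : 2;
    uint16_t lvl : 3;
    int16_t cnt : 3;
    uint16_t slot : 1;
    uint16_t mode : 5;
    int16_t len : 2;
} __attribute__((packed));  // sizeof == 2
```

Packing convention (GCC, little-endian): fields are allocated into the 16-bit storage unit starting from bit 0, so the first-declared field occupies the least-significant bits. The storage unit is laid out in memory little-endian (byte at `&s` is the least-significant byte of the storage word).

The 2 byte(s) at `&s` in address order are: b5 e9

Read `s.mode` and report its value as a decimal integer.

[0]=0xb5 [1]=0xe9 (little-endian) → word 0xe9b5
chan:2 @ bit 0 → (0xe9b5>>0)&0x3 = 0x1
lvl:3 @ bit 2 → (0xe9b5>>2)&0x7 = 0x5
cnt:3 @ bit 5 → (0xe9b5>>5)&0x7 = 0x5
slot:1 @ bit 8 → (0xe9b5>>8)&0x1 = 0x1
mode:5 @ bit 9 → (0xe9b5>>9)&0x1f = 0x14  ←
len:2 @ bit 14 → (0xe9b5>>14)&0x3 = 0x3

20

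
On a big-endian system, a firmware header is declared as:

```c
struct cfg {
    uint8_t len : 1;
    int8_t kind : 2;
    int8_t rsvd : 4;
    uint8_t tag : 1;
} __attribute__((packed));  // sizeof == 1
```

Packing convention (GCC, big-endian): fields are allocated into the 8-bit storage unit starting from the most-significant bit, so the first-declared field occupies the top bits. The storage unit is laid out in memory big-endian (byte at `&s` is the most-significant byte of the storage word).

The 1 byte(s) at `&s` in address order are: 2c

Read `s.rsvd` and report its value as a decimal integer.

[0]=0x2c (big-endian) → word 0x2c
len [7+:1] = (word>>7) & 0x1 = 0
kind [5+:2] = (word>>5) & 0x3 = 1
rsvd [1+:4] = (word>>1) & 0xf = 6  ←
tag [0+:1] = (word>>0) & 0x1 = 0
rsvd signed 4b, MSB=0: value = 6

6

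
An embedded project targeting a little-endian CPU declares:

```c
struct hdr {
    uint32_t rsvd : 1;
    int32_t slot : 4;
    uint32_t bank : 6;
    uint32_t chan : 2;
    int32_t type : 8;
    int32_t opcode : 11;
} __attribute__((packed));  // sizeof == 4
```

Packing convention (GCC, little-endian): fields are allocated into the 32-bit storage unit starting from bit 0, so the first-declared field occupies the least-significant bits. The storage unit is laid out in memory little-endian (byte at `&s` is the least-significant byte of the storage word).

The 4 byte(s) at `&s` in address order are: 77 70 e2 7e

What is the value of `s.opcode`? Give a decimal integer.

1015

[0]=0x77 [1]=0x70 [2]=0xe2 [3]=0x7e (little-endian) → word 0x7ee27077
rsvd [0+:1] = (word>>0) & 0x1 = 1
slot [1+:4] = (word>>1) & 0xf = 11
bank [5+:6] = (word>>5) & 0x3f = 3
chan [11+:2] = (word>>11) & 0x3 = 2
type [13+:8] = (word>>13) & 0xff = 19
opcode [21+:11] = (word>>21) & 0x7ff = 1015  ←
opcode signed 11b, MSB=0: value = 1015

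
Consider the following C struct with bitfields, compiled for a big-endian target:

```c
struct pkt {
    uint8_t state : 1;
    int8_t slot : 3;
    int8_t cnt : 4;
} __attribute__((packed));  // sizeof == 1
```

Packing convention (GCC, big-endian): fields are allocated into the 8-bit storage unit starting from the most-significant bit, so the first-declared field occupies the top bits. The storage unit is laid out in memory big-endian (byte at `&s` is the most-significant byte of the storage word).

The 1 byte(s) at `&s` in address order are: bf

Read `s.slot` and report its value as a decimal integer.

[0]=0xbf (big-endian) → word 0xbf
state [7+:1] = (word>>7) & 0x1 = 1
slot [4+:3] = (word>>4) & 0x7 = 3  ←
cnt [0+:4] = (word>>0) & 0xf = 15
slot signed 3b, MSB=0: value = 3

3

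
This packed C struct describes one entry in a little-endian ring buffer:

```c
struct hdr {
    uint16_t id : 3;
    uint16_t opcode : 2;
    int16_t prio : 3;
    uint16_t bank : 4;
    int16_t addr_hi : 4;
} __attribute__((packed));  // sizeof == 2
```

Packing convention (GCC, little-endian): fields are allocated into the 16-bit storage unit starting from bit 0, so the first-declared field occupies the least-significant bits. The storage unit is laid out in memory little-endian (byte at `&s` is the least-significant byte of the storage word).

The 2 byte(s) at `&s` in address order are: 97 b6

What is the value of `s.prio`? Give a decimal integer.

[0]=0x97 [1]=0xb6 (little-endian) → word 0xb697
id:3 @ bit 0 → (0xb697>>0)&0x7 = 0x7
opcode:2 @ bit 3 → (0xb697>>3)&0x3 = 0x2
prio:3 @ bit 5 → (0xb697>>5)&0x7 = 0x4  ←
bank:4 @ bit 8 → (0xb697>>8)&0xf = 0x6
addr_hi:4 @ bit 12 → (0xb697>>12)&0xf = 0xb
prio signed 3b, MSB=1: 4 - 8 = -4

-4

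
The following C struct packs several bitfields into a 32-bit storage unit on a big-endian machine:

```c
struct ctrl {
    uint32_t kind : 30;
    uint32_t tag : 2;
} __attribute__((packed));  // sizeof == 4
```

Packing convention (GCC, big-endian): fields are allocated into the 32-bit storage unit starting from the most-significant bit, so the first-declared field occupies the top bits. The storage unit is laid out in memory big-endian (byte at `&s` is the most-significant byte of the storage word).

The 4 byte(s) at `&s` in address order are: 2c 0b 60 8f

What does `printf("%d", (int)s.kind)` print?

[0]=0x2c [1]=0x0b [2]=0x60 [3]=0x8f (big-endian) → word 0x2c0b608f
kind:30 @ bit 2 → (0x2c0b608f>>2)&0x3fffffff = 0xb02d823  ←
tag:2 @ bit 0 → (0x2c0b608f>>0)&0x3 = 0x3

184735779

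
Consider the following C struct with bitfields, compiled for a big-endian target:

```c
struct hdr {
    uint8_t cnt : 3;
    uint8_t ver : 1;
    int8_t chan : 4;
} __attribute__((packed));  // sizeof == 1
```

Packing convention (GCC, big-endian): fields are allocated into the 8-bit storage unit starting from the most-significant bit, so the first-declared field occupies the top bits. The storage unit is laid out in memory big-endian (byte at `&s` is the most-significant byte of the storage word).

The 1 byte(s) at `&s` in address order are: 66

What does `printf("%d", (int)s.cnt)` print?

[0]=0x66 (big-endian) → word 0x66
cnt [5+:3] = (word>>5) & 0x7 = 3  ←
ver [4+:1] = (word>>4) & 0x1 = 0
chan [0+:4] = (word>>0) & 0xf = 6

3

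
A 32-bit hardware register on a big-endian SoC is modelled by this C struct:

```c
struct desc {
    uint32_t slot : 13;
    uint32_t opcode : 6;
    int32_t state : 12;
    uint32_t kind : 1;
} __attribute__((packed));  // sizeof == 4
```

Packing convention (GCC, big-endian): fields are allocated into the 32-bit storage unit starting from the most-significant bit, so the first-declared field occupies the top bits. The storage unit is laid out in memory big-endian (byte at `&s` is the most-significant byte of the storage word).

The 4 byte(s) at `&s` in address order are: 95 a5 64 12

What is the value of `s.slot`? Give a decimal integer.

[0]=0x95 [1]=0xa5 [2]=0x64 [3]=0x12 (big-endian) → word 0x95a56412
slot:13 @ bit 19 → (0x95a56412>>19)&0x1fff = 0x12b4  ←
opcode:6 @ bit 13 → (0x95a56412>>13)&0x3f = 0x2b
state:12 @ bit 1 → (0x95a56412>>1)&0xfff = 0x209
kind:1 @ bit 0 → (0x95a56412>>0)&0x1 = 0x0

4788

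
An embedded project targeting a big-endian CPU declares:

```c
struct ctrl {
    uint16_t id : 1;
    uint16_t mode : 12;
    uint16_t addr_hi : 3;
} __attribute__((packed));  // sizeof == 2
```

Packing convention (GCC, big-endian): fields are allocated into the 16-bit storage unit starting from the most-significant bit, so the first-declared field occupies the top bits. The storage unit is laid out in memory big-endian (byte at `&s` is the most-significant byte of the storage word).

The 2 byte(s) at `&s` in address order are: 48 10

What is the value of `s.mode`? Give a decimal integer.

[0]=0x48 [1]=0x10 (big-endian) → word 0x4810
id:1 @ bit 15 → (0x4810>>15)&0x1 = 0x0
mode:12 @ bit 3 → (0x4810>>3)&0xfff = 0x902  ←
addr_hi:3 @ bit 0 → (0x4810>>0)&0x7 = 0x0

2306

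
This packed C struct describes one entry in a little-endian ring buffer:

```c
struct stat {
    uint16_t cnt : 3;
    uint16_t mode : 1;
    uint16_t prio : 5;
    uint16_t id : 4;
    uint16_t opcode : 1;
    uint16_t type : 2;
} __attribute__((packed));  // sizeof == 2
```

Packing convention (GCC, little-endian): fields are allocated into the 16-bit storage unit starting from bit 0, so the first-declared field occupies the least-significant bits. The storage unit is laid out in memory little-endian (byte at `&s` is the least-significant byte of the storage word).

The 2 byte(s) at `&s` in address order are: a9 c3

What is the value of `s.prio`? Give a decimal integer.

26

[0]=0xa9 [1]=0xc3 (little-endian) → word 0xc3a9
cnt:3 @ bit 0 → (0xc3a9>>0)&0x7 = 0x1
mode:1 @ bit 3 → (0xc3a9>>3)&0x1 = 0x1
prio:5 @ bit 4 → (0xc3a9>>4)&0x1f = 0x1a  ←
id:4 @ bit 9 → (0xc3a9>>9)&0xf = 0x1
opcode:1 @ bit 13 → (0xc3a9>>13)&0x1 = 0x0
type:2 @ bit 14 → (0xc3a9>>14)&0x3 = 0x3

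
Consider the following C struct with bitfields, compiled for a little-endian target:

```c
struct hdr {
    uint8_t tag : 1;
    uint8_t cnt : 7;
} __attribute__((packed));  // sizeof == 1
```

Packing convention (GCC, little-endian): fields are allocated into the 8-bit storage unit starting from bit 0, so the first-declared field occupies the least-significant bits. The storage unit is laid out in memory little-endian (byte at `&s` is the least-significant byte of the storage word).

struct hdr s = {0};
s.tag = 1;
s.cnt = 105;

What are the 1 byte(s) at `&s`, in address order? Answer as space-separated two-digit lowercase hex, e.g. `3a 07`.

tag:1 = 1 → 0x1 << 0 → word 0x01
cnt:7 = 105 → 0x69 << 1 → word 0xd3
word = 0xd3 → little-endian bytes:
  [0]=0xd3

d3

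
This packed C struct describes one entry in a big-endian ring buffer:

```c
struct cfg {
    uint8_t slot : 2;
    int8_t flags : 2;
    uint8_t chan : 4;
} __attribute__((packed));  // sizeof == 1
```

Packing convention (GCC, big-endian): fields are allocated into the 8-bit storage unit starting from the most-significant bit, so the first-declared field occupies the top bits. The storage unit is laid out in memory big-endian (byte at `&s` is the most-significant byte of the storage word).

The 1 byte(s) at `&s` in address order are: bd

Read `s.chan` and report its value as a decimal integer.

13

[0]=0xbd (big-endian) → word 0xbd
slot [6+:2] = (word>>6) & 0x3 = 2
flags [4+:2] = (word>>4) & 0x3 = 3
chan [0+:4] = (word>>0) & 0xf = 13  ←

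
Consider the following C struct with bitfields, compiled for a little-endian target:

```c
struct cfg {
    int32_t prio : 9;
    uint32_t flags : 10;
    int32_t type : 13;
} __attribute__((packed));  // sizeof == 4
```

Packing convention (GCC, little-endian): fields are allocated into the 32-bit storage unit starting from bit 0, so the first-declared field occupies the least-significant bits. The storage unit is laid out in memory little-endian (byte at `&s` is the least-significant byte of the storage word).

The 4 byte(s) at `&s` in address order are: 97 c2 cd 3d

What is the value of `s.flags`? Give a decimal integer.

737

[0]=0x97 [1]=0xc2 [2]=0xcd [3]=0x3d (little-endian) → word 0x3dcdc297
prio [0+:9] = (word>>0) & 0x1ff = 151
flags [9+:10] = (word>>9) & 0x3ff = 737  ←
type [19+:13] = (word>>19) & 0x1fff = 1977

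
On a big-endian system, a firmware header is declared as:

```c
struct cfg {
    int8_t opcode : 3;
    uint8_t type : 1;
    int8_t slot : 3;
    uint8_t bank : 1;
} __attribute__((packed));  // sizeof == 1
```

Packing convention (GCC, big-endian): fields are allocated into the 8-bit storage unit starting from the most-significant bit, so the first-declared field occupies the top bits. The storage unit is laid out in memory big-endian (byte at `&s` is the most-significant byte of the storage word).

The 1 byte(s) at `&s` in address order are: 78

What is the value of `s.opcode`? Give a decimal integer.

[0]=0x78 (big-endian) → word 0x78
opcode:3 @ bit 5 → (0x78>>5)&0x7 = 0x3  ←
type:1 @ bit 4 → (0x78>>4)&0x1 = 0x1
slot:3 @ bit 1 → (0x78>>1)&0x7 = 0x4
bank:1 @ bit 0 → (0x78>>0)&0x1 = 0x0
opcode signed 3b, MSB=0: value = 3

3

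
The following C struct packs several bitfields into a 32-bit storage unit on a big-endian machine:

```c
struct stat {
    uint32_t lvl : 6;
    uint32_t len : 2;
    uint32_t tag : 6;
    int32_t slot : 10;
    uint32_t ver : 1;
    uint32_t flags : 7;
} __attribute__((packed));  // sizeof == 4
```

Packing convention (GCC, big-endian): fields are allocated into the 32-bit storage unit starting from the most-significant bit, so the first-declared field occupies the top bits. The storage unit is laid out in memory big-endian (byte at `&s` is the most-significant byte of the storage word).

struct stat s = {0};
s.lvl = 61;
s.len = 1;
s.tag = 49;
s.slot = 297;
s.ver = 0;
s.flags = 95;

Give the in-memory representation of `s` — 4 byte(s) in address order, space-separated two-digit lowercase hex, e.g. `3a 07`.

lvl (6b) val=61 bits=0x3d at bit 26: 0xf4000000
len (2b) val=1 bits=0x1 at bit 24: 0xf5000000
tag (6b) val=49 bits=0x31 at bit 18: 0xf5c40000
slot (10b) val=297 bits=0x129 at bit 8: 0xf5c52900
ver (1b) val=0 bits=0x0 at bit 7: 0xf5c52900
flags (7b) val=95 bits=0x5f at bit 0: 0xf5c5295f
word = 0xf5c5295f → big-endian bytes:
  [0]=0xf5  [1]=0xc5  [2]=0x29  [3]=0x5f

f5 c5 29 5f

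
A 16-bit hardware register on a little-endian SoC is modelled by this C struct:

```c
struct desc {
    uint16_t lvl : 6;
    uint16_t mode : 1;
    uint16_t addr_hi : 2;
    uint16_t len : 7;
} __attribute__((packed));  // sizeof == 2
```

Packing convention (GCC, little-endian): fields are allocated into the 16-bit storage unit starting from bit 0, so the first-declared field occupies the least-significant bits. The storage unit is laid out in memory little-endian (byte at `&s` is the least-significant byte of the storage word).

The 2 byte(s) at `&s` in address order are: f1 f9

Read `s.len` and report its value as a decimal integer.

[0]=0xf1 [1]=0xf9 (little-endian) → word 0xf9f1
lvl:6 @ bit 0 → (0xf9f1>>0)&0x3f = 0x31
mode:1 @ bit 6 → (0xf9f1>>6)&0x1 = 0x1
addr_hi:2 @ bit 7 → (0xf9f1>>7)&0x3 = 0x3
len:7 @ bit 9 → (0xf9f1>>9)&0x7f = 0x7c  ←

124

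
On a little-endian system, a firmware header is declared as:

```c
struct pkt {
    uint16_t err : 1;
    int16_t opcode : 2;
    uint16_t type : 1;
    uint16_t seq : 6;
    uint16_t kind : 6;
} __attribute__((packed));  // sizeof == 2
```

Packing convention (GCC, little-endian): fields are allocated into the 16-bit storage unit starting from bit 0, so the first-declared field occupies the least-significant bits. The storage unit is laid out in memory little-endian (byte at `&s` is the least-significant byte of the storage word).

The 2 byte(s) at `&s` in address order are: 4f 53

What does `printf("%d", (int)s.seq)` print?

52

[0]=0x4f [1]=0x53 (little-endian) → word 0x534f
err:1 @ bit 0 → (0x534f>>0)&0x1 = 0x1
opcode:2 @ bit 1 → (0x534f>>1)&0x3 = 0x3
type:1 @ bit 3 → (0x534f>>3)&0x1 = 0x1
seq:6 @ bit 4 → (0x534f>>4)&0x3f = 0x34  ←
kind:6 @ bit 10 → (0x534f>>10)&0x3f = 0x14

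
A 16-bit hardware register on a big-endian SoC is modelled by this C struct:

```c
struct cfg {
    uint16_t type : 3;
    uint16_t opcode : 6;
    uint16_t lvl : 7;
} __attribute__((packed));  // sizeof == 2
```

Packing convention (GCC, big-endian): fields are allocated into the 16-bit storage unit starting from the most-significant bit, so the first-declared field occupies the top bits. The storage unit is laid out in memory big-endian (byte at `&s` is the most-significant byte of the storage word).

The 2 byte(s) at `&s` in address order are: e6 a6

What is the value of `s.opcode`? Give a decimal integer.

13

[0]=0xe6 [1]=0xa6 (big-endian) → word 0xe6a6
type [13+:3] = (word>>13) & 0x7 = 7
opcode [7+:6] = (word>>7) & 0x3f = 13  ←
lvl [0+:7] = (word>>0) & 0x7f = 38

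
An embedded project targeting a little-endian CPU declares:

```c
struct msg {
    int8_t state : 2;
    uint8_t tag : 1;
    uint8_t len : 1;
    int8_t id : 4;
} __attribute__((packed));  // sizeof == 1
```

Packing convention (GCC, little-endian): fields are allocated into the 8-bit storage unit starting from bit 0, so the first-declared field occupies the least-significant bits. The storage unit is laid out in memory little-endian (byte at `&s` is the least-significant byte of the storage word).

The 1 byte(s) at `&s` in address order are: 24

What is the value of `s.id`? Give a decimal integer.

2

[0]=0x24 (little-endian) → word 0x24
state:2 @ bit 0 → (0x24>>0)&0x3 = 0x0
tag:1 @ bit 2 → (0x24>>2)&0x1 = 0x1
len:1 @ bit 3 → (0x24>>3)&0x1 = 0x0
id:4 @ bit 4 → (0x24>>4)&0xf = 0x2  ←
id signed 4b, MSB=0: value = 2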